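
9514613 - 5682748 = 3831865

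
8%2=0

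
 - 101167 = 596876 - 698043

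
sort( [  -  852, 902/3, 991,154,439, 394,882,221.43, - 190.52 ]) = [-852,-190.52, 154,221.43 , 902/3,394, 439,882,  991 ]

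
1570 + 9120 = 10690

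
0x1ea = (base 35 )E0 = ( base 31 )fp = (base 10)490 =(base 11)406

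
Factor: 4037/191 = 11^1*191^ ( - 1)* 367^1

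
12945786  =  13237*978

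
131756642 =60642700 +71113942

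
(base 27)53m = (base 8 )7244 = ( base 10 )3748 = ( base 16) ea4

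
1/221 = 1/221 = 0.00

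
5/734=5/734  =  0.01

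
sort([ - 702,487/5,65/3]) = [ - 702, 65/3,487/5]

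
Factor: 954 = 2^1 * 3^2*53^1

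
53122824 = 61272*867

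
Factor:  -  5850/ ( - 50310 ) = 5^1 * 43^(  -  1 ) = 5/43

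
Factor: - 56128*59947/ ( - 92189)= 2^6*151^1 * 397^1  *  877^1*92189^ (-1 ) =3364705216/92189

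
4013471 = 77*52123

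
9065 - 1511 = 7554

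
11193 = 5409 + 5784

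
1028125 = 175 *5875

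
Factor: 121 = 11^2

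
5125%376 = 237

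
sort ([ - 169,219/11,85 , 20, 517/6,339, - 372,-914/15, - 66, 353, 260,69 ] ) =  [ - 372, - 169, - 66 , - 914/15,  219/11, 20,69, 85,517/6,260, 339,353 ]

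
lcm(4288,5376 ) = 360192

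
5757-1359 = 4398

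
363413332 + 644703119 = 1008116451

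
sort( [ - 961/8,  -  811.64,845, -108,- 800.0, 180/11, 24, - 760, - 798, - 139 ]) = [ - 811.64, - 800.0,-798, - 760,-139, - 961/8, - 108, 180/11 , 24, 845]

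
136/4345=136/4345 =0.03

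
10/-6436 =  - 5/3218 = -  0.00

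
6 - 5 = 1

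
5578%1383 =46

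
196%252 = 196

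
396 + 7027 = 7423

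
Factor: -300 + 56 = - 244 = - 2^2*61^1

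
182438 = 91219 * 2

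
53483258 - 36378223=17105035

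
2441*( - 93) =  - 227013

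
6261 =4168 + 2093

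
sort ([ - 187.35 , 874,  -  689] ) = [ -689, - 187.35,874]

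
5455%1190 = 695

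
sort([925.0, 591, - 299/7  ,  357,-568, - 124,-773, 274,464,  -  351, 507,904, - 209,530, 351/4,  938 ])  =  [  -  773, - 568,-351, - 209, - 124, - 299/7,  351/4,274,357, 464, 507,530, 591,904,  925.0, 938 ]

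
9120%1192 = 776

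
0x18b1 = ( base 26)993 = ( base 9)8603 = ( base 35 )55L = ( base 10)6321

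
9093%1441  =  447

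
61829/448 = 138 + 5/448 = 138.01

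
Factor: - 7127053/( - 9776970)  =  2^( - 1)*3^( - 3 ) * 5^ ( - 1 )*7^( - 2 ) * 739^( - 1 )*7127053^1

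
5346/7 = 763 + 5/7  =  763.71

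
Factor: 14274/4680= 2^(- 2 ) * 5^( - 1 )*61^1 =61/20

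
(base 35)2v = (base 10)101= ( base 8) 145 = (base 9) 122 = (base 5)401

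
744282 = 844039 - 99757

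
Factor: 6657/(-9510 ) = -2^ (  -  1)*5^( - 1) * 7^1 = - 7/10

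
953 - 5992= -5039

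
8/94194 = 4/47097 = 0.00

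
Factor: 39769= 39769^1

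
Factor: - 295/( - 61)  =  5^1 * 59^1 * 61^(-1 ) 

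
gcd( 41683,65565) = 1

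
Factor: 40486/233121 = 62/357=2^1*3^( - 1)*7^( - 1)*17^( - 1)*31^1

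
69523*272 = 18910256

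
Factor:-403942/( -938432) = 427/992= 2^( - 5 )*7^1*31^ ( - 1 )*61^1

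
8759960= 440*19909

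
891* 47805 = 42594255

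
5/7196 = 5/7196 = 0.00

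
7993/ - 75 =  - 7993/75 = - 106.57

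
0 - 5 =-5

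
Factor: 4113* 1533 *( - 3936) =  - 24817381344 = -2^5*3^4*7^1*41^1*73^1*457^1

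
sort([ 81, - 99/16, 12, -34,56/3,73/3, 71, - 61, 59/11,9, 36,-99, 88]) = [ - 99,-61, - 34, - 99/16,59/11,9,  12, 56/3, 73/3,  36, 71,81, 88]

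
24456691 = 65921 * 371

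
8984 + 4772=13756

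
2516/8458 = 1258/4229 = 0.30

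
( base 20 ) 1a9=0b1001100001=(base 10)609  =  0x261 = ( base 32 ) j1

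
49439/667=74 + 81/667 = 74.12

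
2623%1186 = 251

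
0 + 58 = 58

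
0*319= 0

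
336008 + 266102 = 602110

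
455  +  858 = 1313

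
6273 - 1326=4947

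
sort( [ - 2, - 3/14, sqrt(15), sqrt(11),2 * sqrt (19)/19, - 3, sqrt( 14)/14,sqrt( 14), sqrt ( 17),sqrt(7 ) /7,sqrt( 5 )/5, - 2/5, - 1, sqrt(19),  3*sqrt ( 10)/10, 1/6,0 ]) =[ - 3, - 2,- 1, - 2/5,-3/14, 0, 1/6,sqrt ( 14)/14, sqrt( 7) /7,sqrt( 5 ) /5, 2*sqrt( 19)/19,3* sqrt( 10)/10, sqrt(11) , sqrt( 14 ),sqrt ( 15), sqrt( 17 ),sqrt( 19)] 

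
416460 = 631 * 660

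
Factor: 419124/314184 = 659/494 = 2^( - 1 )*  13^( - 1)*19^ ( - 1)*659^1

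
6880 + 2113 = 8993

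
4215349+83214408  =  87429757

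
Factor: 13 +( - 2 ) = 11^1  =  11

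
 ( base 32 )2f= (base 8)117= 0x4F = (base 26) 31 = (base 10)79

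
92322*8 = 738576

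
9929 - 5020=4909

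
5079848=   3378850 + 1700998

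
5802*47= 272694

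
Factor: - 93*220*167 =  - 3416820 =- 2^2*3^1*5^1*11^1*31^1*167^1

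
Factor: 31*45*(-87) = - 121365 = - 3^3*5^1*29^1*31^1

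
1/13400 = 1/13400 =0.00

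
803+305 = 1108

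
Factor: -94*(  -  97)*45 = 2^1*3^2*5^1*47^1*97^1 = 410310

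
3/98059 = 3/98059=0.00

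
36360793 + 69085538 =105446331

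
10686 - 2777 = 7909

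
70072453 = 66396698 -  - 3675755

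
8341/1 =8341=8341.00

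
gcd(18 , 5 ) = 1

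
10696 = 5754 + 4942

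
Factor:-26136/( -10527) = 2^3*3^2*29^ (-1) = 72/29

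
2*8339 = 16678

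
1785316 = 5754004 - 3968688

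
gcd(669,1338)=669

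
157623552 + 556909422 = 714532974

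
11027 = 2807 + 8220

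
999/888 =9/8 = 1.12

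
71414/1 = 71414=71414.00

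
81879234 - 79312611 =2566623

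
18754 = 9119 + 9635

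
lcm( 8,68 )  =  136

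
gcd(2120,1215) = 5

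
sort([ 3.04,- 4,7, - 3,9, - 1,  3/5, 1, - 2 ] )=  [ - 4, - 3, - 2, - 1, 3/5, 1,  3.04, 7, 9 ] 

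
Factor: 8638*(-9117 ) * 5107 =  - 402189763122 = -2^1*3^2*7^1*617^1*1013^1 * 5107^1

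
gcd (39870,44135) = 5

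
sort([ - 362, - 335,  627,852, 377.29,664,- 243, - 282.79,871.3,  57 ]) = [ - 362, - 335, - 282.79, - 243,57,377.29,627, 664, 852,871.3]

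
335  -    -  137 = 472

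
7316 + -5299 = 2017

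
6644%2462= 1720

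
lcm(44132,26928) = 1588752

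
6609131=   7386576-777445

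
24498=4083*6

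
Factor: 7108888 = 2^3 * 19^1*46769^1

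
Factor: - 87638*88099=-7720820162= -2^1*11^1 * 29^1*1511^1*8009^1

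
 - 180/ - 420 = 3/7= 0.43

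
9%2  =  1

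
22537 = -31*(-727) 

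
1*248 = 248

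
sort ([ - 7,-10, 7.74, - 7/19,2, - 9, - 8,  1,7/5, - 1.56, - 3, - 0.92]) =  [ - 10  , - 9,-8, - 7, - 3,-1.56, - 0.92, - 7/19,1, 7/5,2, 7.74]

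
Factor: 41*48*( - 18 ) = -2^5 * 3^3*41^1  =  - 35424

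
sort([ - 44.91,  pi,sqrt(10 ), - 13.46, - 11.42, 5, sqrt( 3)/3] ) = [ - 44.91,-13.46, - 11.42,sqrt( 3)/3,pi, sqrt(10),5 ] 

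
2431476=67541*36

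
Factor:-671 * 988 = -2^2*11^1*13^1*19^1*61^1 = -  662948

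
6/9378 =1/1563 = 0.00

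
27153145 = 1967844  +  25185301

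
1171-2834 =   -  1663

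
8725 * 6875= 59984375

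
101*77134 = 7790534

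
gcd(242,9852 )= 2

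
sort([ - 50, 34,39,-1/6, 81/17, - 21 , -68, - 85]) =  [ - 85, - 68, - 50,-21, - 1/6 , 81/17, 34, 39]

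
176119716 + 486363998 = 662483714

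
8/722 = 4/361= 0.01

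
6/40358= 3/20179 = 0.00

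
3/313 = 3/313 =0.01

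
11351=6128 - -5223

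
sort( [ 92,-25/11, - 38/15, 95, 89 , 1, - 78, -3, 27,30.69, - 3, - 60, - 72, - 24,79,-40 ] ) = [  -  78, - 72, - 60 , - 40,-24,- 3,-3, - 38/15,- 25/11,  1,27,30.69,  79, 89,92, 95] 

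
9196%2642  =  1270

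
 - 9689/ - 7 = 9689/7= 1384.14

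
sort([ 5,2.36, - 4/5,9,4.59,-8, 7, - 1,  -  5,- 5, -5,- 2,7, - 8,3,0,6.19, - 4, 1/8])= [-8,-8 , - 5, - 5, - 5,  -  4,-2, -1,- 4/5,0,1/8,2.36,3, 4.59,5,6.19,7,7,9 ] 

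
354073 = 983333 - 629260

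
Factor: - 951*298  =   - 2^1*3^1*149^1*317^1=- 283398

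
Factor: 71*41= 2911 = 41^1*71^1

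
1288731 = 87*14813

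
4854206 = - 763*(- 6362 ) 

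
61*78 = 4758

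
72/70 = 36/35 = 1.03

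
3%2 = 1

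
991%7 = 4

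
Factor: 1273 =19^1*67^1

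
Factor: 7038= 2^1*3^2*17^1*23^1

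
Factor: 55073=55073^1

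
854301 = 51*16751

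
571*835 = 476785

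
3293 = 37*89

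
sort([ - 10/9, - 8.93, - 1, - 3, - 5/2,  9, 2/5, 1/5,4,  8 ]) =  [ - 8.93 , - 3,-5/2, - 10/9,-1 , 1/5, 2/5, 4, 8,9 ] 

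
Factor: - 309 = -3^1* 103^1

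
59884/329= 182+6/329  =  182.02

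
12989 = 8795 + 4194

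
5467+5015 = 10482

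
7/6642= 7/6642= 0.00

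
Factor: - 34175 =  - 5^2*1367^1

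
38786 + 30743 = 69529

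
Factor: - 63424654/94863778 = -31712327/47431889 = - 17^1*1865431^1*47431889^( - 1 ) 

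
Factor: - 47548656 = -2^4 * 3^2*330199^1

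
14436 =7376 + 7060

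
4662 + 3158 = 7820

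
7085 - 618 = 6467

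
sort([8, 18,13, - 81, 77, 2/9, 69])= [ - 81 , 2/9, 8, 13,18,  69,77]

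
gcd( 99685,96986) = 1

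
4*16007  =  64028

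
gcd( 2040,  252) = 12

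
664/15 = 44 + 4/15=44.27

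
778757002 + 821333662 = 1600090664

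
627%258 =111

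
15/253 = 15/253 =0.06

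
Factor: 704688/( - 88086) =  - 2^3 = - 8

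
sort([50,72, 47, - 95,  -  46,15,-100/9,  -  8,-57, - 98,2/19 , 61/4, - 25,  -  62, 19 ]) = [ - 98, - 95, - 62 ,-57, - 46, - 25,-100/9, - 8, 2/19,  15, 61/4, 19, 47 , 50, 72 ] 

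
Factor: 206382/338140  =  177/290= 2^(-1)*3^1*5^(  -  1 ) * 29^(  -  1 ) * 59^1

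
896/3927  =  128/561  =  0.23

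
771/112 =6+99/112= 6.88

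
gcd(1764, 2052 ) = 36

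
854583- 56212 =798371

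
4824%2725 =2099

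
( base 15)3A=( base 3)2001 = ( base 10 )55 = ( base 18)31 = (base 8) 67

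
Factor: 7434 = 2^1*3^2*7^1 * 59^1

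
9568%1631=1413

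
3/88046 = 3/88046  =  0.00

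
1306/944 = 1 + 181/472= 1.38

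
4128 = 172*24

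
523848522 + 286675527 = 810524049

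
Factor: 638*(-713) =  - 2^1*11^1 * 23^1*29^1*31^1 = -  454894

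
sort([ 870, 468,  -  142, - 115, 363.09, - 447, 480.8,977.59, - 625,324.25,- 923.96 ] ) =[-923.96, -625,-447, - 142, - 115,  324.25,363.09,  468,480.8,870, 977.59]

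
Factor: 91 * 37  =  7^1*13^1*37^1  =  3367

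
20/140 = 1/7 = 0.14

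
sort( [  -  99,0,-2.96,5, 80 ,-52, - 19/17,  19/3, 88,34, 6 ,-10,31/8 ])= [ - 99,-52, -10, - 2.96, - 19/17,0,  31/8, 5,  6, 19/3 , 34,  80,  88 ]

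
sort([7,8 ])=[7, 8 ]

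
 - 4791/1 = - 4791 = - 4791.00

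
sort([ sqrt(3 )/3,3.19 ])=[ sqrt (3 )/3,3.19 ]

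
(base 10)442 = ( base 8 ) 672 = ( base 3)121101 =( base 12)30a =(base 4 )12322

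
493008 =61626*8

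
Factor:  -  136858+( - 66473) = -3^1 * 67777^1  =  - 203331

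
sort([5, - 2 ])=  [ - 2, 5]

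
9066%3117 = 2832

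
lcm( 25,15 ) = 75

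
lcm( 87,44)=3828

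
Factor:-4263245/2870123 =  - 5^1 * 7^2*41^ ( - 1)*17401^1*70003^ ( - 1) 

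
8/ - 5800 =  - 1 + 724/725 = - 0.00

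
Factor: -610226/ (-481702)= 305113/240851 = 13^ ( - 1)*97^ (-1)*191^( - 1 ) *305113^1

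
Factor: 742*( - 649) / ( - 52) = 2^( - 1)*7^1*11^1*13^ (  -  1 ) * 53^1*59^1= 240779/26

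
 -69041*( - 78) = 5385198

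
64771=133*487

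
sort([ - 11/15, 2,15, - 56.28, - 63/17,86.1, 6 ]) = [ - 56.28,-63/17, - 11/15, 2,6, 15,86.1]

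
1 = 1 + 0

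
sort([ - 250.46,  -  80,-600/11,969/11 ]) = [ - 250.46, - 80 , - 600/11, 969/11] 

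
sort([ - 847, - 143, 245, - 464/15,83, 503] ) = [ - 847,  -  143, - 464/15, 83,245 , 503]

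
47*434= 20398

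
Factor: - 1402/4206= -1/3 = -3^(-1 ) 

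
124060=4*31015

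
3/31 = 3/31 = 0.10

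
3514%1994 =1520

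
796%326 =144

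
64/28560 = 4/1785  =  0.00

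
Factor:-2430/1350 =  - 3^2*5^(-1 )=   - 9/5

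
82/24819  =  82/24819 = 0.00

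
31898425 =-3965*(- 8045 )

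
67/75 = 67/75 = 0.89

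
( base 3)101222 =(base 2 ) 100101000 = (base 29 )A6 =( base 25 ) BL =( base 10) 296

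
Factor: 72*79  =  2^3*3^2*79^1  =  5688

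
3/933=1/311 = 0.00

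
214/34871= 214/34871 = 0.01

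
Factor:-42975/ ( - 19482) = 75/34 = 2^( - 1)*3^1*5^2*17^( - 1 )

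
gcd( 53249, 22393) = 7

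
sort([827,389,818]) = [389,818,827 ]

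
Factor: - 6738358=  - 2^1*11^1*17^1 *43^1*419^1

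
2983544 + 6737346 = 9720890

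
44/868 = 11/217=0.05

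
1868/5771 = 1868/5771 = 0.32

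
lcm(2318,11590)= 11590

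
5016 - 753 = 4263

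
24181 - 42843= - 18662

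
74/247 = 74/247=0.30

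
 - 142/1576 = - 71/788 = - 0.09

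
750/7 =750/7  =  107.14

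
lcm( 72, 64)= 576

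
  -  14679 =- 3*4893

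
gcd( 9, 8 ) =1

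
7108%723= 601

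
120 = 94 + 26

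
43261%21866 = 21395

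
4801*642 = 3082242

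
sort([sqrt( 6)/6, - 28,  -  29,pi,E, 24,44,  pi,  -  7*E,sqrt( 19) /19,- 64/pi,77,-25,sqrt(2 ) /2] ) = [ - 29 ,-28, - 25 , - 64/pi,  -  7 * E , sqrt( 19)/19,sqrt ( 6) /6,sqrt( 2) /2,  E,pi,pi , 24,44 , 77 ] 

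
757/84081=757/84081= 0.01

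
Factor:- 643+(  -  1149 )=- 1792 =-  2^8*7^1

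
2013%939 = 135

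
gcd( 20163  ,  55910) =1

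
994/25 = 39+19/25 = 39.76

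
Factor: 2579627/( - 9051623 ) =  -7^ (-2 )*184727^(-1)*2579627^1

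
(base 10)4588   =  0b1000111101100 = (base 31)4o0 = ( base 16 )11EC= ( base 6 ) 33124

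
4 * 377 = 1508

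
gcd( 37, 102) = 1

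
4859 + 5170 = 10029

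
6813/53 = 6813/53= 128.55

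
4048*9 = 36432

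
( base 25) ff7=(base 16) 261d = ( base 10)9757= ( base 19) 180A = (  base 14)37ad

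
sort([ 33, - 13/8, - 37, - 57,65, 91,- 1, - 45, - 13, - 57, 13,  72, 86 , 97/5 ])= [ - 57, - 57, - 45,  -  37, - 13, - 13/8, - 1, 13,97/5, 33 , 65,72, 86, 91]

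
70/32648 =5/2332 = 0.00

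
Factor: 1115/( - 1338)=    - 2^( - 1 )*3^ ( - 1 ) *5^1 = - 5/6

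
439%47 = 16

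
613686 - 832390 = - 218704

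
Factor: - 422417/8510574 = - 2^( - 1)*3^(-1)*17^( - 1)*367^1*1151^1*83437^ ( - 1)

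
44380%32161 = 12219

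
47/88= 47/88 = 0.53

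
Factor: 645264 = 2^4*3^2*4481^1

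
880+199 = 1079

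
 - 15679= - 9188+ - 6491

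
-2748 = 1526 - 4274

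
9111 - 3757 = 5354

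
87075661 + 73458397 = 160534058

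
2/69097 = 2/69097= 0.00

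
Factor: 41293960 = 2^3 * 5^1 * 1032349^1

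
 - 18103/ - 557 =18103/557 = 32.50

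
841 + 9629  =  10470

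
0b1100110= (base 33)33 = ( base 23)4A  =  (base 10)102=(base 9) 123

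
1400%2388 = 1400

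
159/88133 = 159/88133  =  0.00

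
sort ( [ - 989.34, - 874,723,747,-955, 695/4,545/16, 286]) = [ -989.34, - 955 ,- 874,545/16,  695/4, 286, 723,747]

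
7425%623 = 572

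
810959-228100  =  582859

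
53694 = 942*57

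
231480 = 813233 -581753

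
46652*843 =39327636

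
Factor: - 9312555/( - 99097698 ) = 443455/4718938 = 2^ ( - 1) * 5^1*7^( - 1)*29^( - 1)*31^1 *59^( - 1 )*197^ ( - 1)*2861^1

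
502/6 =251/3 = 83.67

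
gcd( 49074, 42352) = 2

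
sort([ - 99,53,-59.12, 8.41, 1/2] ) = [ - 99, - 59.12 , 1/2,8.41, 53 ]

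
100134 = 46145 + 53989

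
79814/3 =26604 + 2/3 =26604.67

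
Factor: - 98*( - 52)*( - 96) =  - 2^8*3^1*7^2*13^1 =- 489216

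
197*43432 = 8556104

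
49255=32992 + 16263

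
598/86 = 6+41/43 =6.95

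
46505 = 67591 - 21086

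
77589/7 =11084  +  1/7 = 11084.14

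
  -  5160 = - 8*645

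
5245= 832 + 4413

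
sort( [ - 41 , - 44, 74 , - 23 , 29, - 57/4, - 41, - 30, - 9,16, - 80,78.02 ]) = [ - 80, - 44 , - 41, - 41, - 30, - 23 , - 57/4, - 9, 16,29,  74, 78.02]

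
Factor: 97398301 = 7^1*11^1 *13^1 * 97301^1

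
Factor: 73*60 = 2^2*3^1* 5^1*73^1= 4380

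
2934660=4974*590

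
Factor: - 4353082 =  - 2^1*31^1*61^1*1151^1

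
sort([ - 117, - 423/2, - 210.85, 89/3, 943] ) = [ - 423/2,-210.85, - 117,89/3, 943]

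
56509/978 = 57 + 763/978=   57.78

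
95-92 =3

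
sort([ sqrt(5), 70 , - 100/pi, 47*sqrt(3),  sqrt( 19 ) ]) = [ - 100/pi,sqrt(5), sqrt(19 ), 70, 47 * sqrt ( 3)] 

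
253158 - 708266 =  - 455108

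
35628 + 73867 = 109495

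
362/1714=181/857 = 0.21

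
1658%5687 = 1658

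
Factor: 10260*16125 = 165442500= 2^2*3^4  *  5^4*19^1*43^1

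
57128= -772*(-74 )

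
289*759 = 219351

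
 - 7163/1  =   - 7163 = - 7163.00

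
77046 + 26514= 103560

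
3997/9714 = 3997/9714 = 0.41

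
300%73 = 8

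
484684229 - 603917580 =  - 119233351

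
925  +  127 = 1052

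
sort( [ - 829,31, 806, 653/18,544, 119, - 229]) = [-829, - 229, 31, 653/18, 119, 544,806]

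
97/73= 97/73 = 1.33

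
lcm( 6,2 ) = 6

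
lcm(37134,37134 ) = 37134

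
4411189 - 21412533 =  - 17001344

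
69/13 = 69/13=5.31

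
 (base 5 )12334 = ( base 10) 969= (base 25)1DJ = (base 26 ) 1B7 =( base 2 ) 1111001001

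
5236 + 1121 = 6357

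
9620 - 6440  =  3180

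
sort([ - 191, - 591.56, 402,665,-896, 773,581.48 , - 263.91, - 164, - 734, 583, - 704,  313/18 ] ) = [ - 896, - 734, - 704, - 591.56, - 263.91, - 191, - 164, 313/18, 402, 581.48,  583, 665,773]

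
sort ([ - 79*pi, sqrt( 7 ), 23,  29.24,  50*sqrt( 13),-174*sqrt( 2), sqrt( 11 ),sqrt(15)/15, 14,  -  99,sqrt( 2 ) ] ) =[ - 79*pi,  -  174*sqrt (2 ), - 99,sqrt( 15) /15, sqrt( 2),  sqrt( 7 ), sqrt(11), 14, 23, 29.24, 50 * sqrt(13 )]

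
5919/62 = 95 + 29/62  =  95.47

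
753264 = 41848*18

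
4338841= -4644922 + 8983763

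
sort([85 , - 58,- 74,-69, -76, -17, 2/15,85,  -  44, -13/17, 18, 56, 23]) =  [ - 76,  -  74,-69, - 58, - 44, - 17,  -  13/17,2/15, 18, 23, 56, 85, 85]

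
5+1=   6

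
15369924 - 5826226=9543698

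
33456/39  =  857+11/13 = 857.85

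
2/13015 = 2/13015 = 0.00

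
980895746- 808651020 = 172244726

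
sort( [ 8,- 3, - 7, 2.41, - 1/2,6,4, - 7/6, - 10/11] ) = [ - 7, - 3,-7/6, - 10/11, - 1/2,2.41, 4,6,8] 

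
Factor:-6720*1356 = -2^8*3^2*5^1*7^1*113^1 = - 9112320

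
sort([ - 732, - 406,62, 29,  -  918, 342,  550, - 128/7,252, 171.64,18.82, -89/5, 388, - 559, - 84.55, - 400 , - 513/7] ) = [-918, - 732, - 559, - 406, - 400, - 84.55, - 513/7 , - 128/7, - 89/5,18.82, 29, 62, 171.64,  252,342, 388,  550]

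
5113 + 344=5457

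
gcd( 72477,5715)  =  9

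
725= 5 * 145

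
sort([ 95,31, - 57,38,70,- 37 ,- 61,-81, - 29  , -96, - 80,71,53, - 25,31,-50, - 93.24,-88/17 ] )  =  [-96, - 93.24, - 81,-80, - 61,-57,  -  50,- 37, -29, - 25,-88/17,31,  31,  38,53, 70,71,  95]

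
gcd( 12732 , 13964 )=4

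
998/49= 998/49= 20.37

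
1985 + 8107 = 10092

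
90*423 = 38070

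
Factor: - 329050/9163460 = -32905/916346 = - 2^( - 1)*5^1*6581^1*458173^ ( - 1 )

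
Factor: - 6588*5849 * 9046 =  - 2^3*3^3 * 61^1*4523^1*5849^1= -348571435752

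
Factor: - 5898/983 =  - 6 = - 2^1*3^1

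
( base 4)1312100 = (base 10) 7568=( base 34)6IK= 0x1D90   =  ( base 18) 1568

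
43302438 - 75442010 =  - 32139572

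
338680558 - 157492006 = 181188552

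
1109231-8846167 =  -7736936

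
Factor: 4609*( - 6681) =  - 30792729= - 3^1*11^1*17^1*131^1*419^1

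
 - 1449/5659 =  - 1449/5659 = - 0.26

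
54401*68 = 3699268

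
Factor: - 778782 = -2^1*3^1 * 31^1*53^1*79^1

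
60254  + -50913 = 9341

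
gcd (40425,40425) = 40425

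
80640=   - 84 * ( - 960) 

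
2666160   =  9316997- 6650837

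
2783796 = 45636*61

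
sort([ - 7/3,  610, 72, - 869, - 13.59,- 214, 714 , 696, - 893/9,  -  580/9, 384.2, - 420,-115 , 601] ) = [ - 869, - 420, - 214,-115,-893/9,-580/9, - 13.59,-7/3, 72, 384.2, 601, 610, 696 , 714 ]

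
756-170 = 586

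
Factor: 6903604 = 2^2*157^1*10993^1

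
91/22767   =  91/22767 = 0.00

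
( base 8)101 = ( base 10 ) 65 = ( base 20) 35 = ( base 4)1001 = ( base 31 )23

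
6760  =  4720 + 2040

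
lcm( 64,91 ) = 5824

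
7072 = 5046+2026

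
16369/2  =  16369/2 = 8184.50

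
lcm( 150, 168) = 4200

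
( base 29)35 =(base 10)92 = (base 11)84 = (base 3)10102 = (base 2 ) 1011100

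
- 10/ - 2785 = 2/557 = 0.00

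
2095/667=3 + 94/667 =3.14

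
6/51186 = 1/8531 = 0.00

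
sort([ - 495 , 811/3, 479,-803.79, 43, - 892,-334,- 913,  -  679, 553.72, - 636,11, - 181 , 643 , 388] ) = [ - 913 ,-892, - 803.79, - 679, - 636, - 495, - 334 , - 181,11,43,811/3,  388 , 479,553.72, 643]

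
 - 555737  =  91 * (  -  6107 )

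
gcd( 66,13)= 1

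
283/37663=283/37663 =0.01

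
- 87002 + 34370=-52632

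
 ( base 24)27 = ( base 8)67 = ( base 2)110111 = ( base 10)55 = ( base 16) 37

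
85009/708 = 120 +49/708 = 120.07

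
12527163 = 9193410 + 3333753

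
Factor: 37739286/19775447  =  2^1*3^2*13^1*17^1*19^(-1)*53^1*179^1*1040813^(- 1 ) 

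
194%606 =194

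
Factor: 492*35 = 2^2*3^1*5^1*7^1*41^1 = 17220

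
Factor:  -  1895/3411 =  - 5/9=- 3^(  -  2)*5^1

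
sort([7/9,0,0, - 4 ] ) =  [ - 4,0,0  ,  7/9]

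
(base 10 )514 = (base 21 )13A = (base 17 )1D4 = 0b1000000010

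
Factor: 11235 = 3^1*5^1*7^1*107^1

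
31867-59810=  - 27943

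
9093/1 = 9093=9093.00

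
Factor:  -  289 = -17^2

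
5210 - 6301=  - 1091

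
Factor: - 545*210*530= - 2^2*3^1*5^3*7^1*53^1*109^1= - 60658500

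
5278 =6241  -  963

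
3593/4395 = 3593/4395 = 0.82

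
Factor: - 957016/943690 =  - 2^2*5^( - 1)*11^( - 1) *23^( - 1)*373^ ( - 1)*119627^1 = - 478508/471845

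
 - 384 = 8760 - 9144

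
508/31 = 508/31 =16.39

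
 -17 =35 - 52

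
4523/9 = 502 + 5/9=502.56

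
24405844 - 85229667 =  - 60823823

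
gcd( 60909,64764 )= 771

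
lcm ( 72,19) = 1368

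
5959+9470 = 15429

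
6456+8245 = 14701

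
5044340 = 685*7364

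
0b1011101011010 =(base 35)4us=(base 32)5QQ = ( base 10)5978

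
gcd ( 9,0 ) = 9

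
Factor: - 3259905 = -3^1*5^1*11^1*23^1*859^1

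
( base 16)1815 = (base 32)60l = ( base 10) 6165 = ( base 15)1c60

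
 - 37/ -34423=37/34423 = 0.00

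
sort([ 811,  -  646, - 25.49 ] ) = [ - 646, - 25.49,811]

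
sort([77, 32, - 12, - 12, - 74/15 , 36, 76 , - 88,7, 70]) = [ - 88,  -  12, - 12, - 74/15,7, 32 , 36, 70 , 76,77] 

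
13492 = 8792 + 4700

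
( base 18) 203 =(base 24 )133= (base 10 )651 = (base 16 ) 28b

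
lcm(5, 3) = 15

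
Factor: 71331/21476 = 2^(-2)*  3^1* 7^( - 1)*31^1 = 93/28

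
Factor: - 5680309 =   -  107^1*53087^1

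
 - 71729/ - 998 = 71 + 871/998 = 71.87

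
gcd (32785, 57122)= 1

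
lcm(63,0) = 0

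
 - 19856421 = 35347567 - 55203988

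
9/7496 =9/7496= 0.00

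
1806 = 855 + 951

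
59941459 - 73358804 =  - 13417345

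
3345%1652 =41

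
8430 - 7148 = 1282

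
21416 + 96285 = 117701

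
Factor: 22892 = 2^2*59^1 * 97^1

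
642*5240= 3364080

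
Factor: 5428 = 2^2 *23^1*59^1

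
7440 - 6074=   1366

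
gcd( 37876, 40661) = 557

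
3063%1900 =1163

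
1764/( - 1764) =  - 1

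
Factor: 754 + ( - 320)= 434=2^1*7^1*31^1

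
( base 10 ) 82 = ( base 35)2C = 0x52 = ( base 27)31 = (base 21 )3j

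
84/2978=42/1489  =  0.03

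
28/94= 14/47 = 0.30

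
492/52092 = 41/4341 = 0.01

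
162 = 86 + 76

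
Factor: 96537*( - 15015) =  - 3^2*5^1 *7^2*11^1*13^1*4597^1 = -  1449503055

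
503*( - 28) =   -  14084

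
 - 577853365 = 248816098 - 826669463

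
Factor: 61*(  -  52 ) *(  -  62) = 196664=2^3*13^1*31^1* 61^1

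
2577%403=159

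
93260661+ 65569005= 158829666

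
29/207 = 29/207 = 0.14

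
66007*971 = 64092797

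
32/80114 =16/40057=0.00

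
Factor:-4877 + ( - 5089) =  - 9966 = -2^1*3^1 * 11^1*151^1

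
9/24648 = 3/8216 = 0.00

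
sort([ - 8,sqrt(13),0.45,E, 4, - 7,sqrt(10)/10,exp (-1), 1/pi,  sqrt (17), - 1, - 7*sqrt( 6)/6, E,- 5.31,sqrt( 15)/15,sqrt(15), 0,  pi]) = [ - 8, - 7, - 5.31, - 7 *sqrt( 6)/6, - 1, 0, sqrt(15) /15,sqrt(10)/10, 1/pi, exp ( - 1 ), 0.45, E  ,  E , pi,sqrt(13 ),  sqrt( 15), 4,sqrt( 17 )]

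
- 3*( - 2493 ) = 7479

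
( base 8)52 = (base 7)60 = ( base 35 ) 17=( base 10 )42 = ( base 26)1g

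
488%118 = 16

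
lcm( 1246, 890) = 6230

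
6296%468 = 212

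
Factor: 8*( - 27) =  - 216=-2^3* 3^3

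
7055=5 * 1411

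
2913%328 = 289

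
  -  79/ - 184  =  79/184 = 0.43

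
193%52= 37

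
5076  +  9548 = 14624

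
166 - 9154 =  - 8988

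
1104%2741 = 1104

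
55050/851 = 64+586/851 = 64.69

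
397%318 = 79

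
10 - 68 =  - 58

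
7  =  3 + 4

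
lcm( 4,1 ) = 4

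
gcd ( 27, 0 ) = 27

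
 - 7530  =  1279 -8809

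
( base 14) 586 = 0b10001001010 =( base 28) 1B6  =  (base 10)1098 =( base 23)21H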